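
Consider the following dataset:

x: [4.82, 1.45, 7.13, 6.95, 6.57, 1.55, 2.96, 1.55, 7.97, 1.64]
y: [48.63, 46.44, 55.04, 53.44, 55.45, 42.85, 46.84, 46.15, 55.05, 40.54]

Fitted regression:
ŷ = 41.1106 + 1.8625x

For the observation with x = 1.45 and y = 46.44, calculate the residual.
Residual = 2.6288

The residual is the difference between the actual value and the predicted value:

Residual = y - ŷ

Step 1: Calculate predicted value
ŷ = 41.1106 + 1.8625 × 1.45
ŷ = 43.8112

Step 2: Calculate residual
Residual = 46.44 - 43.8112
Residual = 2.6288

Sign check: y > ŷ, so the point is above the line and the fit underestimates here.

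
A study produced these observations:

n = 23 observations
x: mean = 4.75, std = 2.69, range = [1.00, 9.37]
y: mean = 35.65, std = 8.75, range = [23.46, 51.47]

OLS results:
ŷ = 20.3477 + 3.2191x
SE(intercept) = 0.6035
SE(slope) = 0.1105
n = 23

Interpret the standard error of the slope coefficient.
SE(β̂₁) = 0.1105 is the estimated standard deviation of the slope estimate across repeated samples; relative to β̂₁ = 3.2191 that is 3.4%, a precise estimate.

SE(β̂₁) = s / √Sxx, where s is the residual standard deviation and Sxx = Σ(x − x̄)². It is the yardstick for how far β̂₁ = 3.2191 could plausibly be from the true slope.

Relative precision:
- SE / |β̂₁| = 0.1105 / 3.2191 = 3.4%
- Rule of thumb (under 20%: precise; 20% to under 50%: moderately precise; 50% or more: imprecise) → precise

Rough 95% range (±2 SE): 3.2191 ± 0.2210 → (2.9981, 3.4401).

What drives SE(β̂₁): wider spread of x values → smaller SE; more residual scatter → larger SE; larger n (here n = 23) → smaller SE.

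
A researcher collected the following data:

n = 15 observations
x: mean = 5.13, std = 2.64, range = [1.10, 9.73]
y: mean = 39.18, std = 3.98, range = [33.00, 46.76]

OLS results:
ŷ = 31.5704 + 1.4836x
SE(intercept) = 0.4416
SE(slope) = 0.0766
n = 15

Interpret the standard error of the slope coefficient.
SE(β̂₁) = 0.0766 is the estimated standard deviation of the slope estimate across repeated samples; relative to β̂₁ = 1.4836 that is 5.2%, a precise estimate.

SE(β̂₁) = s / √Sxx, where s is the residual standard deviation and Sxx = Σ(x − x̄)². It is the yardstick for how far β̂₁ = 1.4836 could plausibly be from the true slope.

Relative precision:
- SE / |β̂₁| = 0.0766 / 1.4836 = 5.2%
- Rule of thumb (under 20%: precise; 20% to under 50%: moderately precise; 50% or more: imprecise) → precise

Link to interval estimation: a confidence interval for β₁ is β̂₁ ± t* × 0.0766, so SE sets the half-width per unit of t*.

What drives SE(β̂₁): wider spread of x values → smaller SE; larger n (here n = 15) → smaller SE; more residual scatter → larger SE.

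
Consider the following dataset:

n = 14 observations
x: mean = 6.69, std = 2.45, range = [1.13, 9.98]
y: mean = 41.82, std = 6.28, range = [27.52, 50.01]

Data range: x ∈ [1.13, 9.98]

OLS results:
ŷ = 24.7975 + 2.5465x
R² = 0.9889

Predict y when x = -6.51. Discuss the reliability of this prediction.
ŷ = 8.2198, but this is extrapolation (below the data range [1.13, 9.98]) and may be unreliable.

Prediction calculation:
ŷ = 24.7975 + 2.5465 × (-6.51)
ŷ = 8.2198

Reliability:
- Data range: x ∈ [1.13, 9.98]
- Prediction point: x = -6.51 is 7.64 units below the observed range → this is EXTRAPOLATION, not interpolation

Why that matters here:
- The standard error of prediction grows with (x − x̄)², and x = -6.51 is far from x̄ = 6.69
- R² describes fit only over the sampled x values; it says nothing about behaviour beyond them
- Real relationships often flatten, saturate, or turn nonlinear at extremes

A defensible statement: 'if the linear trend continued to x = -6.51, y would be about 8.2198' — the premise is untested.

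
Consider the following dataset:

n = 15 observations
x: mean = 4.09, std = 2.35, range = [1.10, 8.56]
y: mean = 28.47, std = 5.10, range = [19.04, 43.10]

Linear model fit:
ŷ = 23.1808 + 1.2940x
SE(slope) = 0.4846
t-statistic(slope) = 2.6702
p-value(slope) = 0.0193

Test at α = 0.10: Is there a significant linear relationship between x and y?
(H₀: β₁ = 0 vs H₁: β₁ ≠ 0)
Since p-value = 0.0193 < α = 0.10, reject H₀ — the slope is significantly different from 0.

Hypothesis test for the slope coefficient:

H₀: β₁ = 0 (no linear relationship)
H₁: β₁ ≠ 0 (linear relationship exists)

Test statistic: t = β̂₁ / SE(β̂₁) = 1.2940 / 0.4846 = 2.6702

With df = 13, the two-sided p-value for |t| = 2.6702 is 0.0193.

Decision rule: reject H₀ if p-value < α.
p-value = 0.0193 < α = 0.10 → reject H₀.

At α = 0.10 the data do provide convincing evidence of a nonzero slope.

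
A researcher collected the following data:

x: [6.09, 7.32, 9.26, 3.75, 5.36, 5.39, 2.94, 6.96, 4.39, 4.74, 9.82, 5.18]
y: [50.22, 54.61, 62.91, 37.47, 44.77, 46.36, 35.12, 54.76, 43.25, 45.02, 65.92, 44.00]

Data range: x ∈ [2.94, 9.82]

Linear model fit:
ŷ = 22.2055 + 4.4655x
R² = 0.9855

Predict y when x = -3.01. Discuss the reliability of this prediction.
The equation gives ŷ = 8.7643; however x = -3.01 is 5.95 units below the observed range, so this extrapolated value should not be trusted.

Prediction calculation:
ŷ = 22.2055 + 4.4655 × (-3.01)
ŷ = 8.7643

Reliability:
- Data range: x ∈ [2.94, 9.82]
- Prediction point: x = -3.01 is 5.95 units below the observed range → this is EXTRAPOLATION, not interpolation

Why that matters here:
- Real relationships often flatten, saturate, or turn nonlinear at extremes
- The standard error of prediction grows with (x − x̄)², and x = -3.01 is far from x̄ = 5.93

A defensible statement: 'if the linear trend continued to x = -3.01, y would be about 8.7643' — the premise is untested.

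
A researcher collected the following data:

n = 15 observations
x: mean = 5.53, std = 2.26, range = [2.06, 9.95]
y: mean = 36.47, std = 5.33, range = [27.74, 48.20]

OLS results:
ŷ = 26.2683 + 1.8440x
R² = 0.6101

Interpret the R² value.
The model explains 61.01% of the variance in y (R² = 0.6101), leaving 38.99% unexplained; the fit is moderate.

R² (coefficient of determination) measures the proportion of variance in y explained by the regression model.

Here R² = 0.6101:
- Explained: 61.01% of the variation in y
- Unexplained (residual): 100% − 61.01% = 38.99%
- Rule of thumb (below 0.3 weak; 0.3 to below 0.7 moderate; 0.7 and above strong) → moderate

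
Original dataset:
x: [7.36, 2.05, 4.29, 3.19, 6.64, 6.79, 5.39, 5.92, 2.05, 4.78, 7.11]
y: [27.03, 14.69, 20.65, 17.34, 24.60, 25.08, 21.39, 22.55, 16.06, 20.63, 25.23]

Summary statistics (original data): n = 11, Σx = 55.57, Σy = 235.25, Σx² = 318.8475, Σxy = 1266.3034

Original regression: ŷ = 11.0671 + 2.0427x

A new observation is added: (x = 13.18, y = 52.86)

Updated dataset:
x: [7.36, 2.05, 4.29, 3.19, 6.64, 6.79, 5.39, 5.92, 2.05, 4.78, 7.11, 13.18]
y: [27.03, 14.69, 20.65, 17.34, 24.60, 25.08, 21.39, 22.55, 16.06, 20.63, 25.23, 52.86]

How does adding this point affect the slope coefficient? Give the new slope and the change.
The slope changes from 2.0427 to 3.1655 (change of +1.1228, or +55.0%).

x = 13.18 lies well outside the original x-range [2.05, 7.36] (x̄ ≈ 5.05), so this observation has high leverage and can move the slope substantially.

Step 1: Update the sums with the new point (n goes from 11 to 12)
Σx  = 55.57 + 13.18 = 68.75
Σy  = 235.25 + 52.86 = 288.11
Σx² = 318.8475 + 13.18² = 318.8475 + 173.7124 = 492.5599
Σxy = 1266.3034 + 13.18×52.86 = 1266.3034 + 696.6948 = 1962.9982

Step 2: Recompute the slope with b₁ = (nΣxy − ΣxΣy) / (nΣx² − (Σx)²)
Numerator   = 12×1962.9982 − 68.75×288.11 = 23555.9784 − 19807.5625 = 3748.4159
Denominator = 12×492.5599 − 68.75² = 5910.7188 − 4726.5625 = 1184.1563
b₁(new) = 3748.4159 / 1184.1563 = 3.1655

(Same formula on the original sums: (11×1266.3034 − 55.57×235.25) / (11×318.8475 − 55.57²) = 856.4949 / 419.2976 = 2.0427, matching the given fit.)

Step 3: Change in slope
Δβ₁ = 3.1655 − 2.0427 = +1.1228
Relative change = +1.1228 / 2.0427 × 100% = +55.0%
→ the slope increases when the point is added.

A high-leverage point only changes the slope if it is off the original line; here y = 52.86 is above the original trend, so the slope increases.
In practice: check such a point for data-entry or measurement error.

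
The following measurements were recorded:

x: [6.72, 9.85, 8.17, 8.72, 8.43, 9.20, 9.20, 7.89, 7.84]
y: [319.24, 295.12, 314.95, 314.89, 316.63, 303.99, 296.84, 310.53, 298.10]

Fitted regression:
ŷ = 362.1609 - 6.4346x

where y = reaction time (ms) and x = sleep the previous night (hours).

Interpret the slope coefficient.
On average, reaction time is about 6.4346 ms lower for every extra hour of sleep.

The slope β₁ = -6.4346 gives the rate at which the fitted reaction time changes with sleep.

Interpretation:
- Sleep up by 1 hour → predicted reaction time decreases by 6.4346 ms
- The effect is assumed constant over the observed range of x (linearity)
- The slope describes association in these data, not necessarily a causal effect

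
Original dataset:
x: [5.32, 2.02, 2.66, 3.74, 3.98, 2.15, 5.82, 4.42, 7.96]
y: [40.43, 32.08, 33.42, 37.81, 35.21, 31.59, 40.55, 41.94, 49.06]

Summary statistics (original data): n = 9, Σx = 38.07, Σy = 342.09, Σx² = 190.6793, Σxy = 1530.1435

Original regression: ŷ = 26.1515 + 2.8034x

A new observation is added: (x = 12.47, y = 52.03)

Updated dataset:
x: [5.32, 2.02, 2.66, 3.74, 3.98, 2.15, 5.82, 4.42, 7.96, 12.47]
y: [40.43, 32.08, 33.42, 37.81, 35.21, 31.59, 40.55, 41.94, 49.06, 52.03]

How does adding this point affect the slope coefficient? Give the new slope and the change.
Adding the point moves β₁ from 2.8034 to 2.0614, i.e. it decreases by 0.7420 (-26.5%).

x = 12.47 lies well outside the original x-range [2.02, 7.96] (x̄ ≈ 4.23), so this observation has high leverage and can move the slope substantially.

Step 1: Update the sums with the new point (n goes from 9 to 10)
Σx  = 38.07 + 12.47 = 50.54
Σy  = 342.09 + 52.03 = 394.12
Σx² = 190.6793 + 12.47² = 190.6793 + 155.5009 = 346.1802
Σxy = 1530.1435 + 12.47×52.03 = 1530.1435 + 648.8141 = 2178.9576

Step 2: Recompute the slope with b₁ = (nΣxy − ΣxΣy) / (nΣx² − (Σx)²)
Numerator   = 10×2178.9576 − 50.54×394.12 = 21789.5760 − 19918.8248 = 1870.7512
Denominator = 10×346.1802 − 50.54² = 3461.8020 − 2554.2916 = 907.5104
b₁(new) = 1870.7512 / 907.5104 = 2.0614

(Same formula on the original sums: (9×1530.1435 − 38.07×342.09) / (9×190.6793 − 38.07²) = 747.9252 / 266.7888 = 2.8034, matching the given fit.)

Step 3: Change in slope
Δβ₁ = 2.0614 − 2.8034 = -0.7420
Relative change = -0.7420 / 2.8034 × 100% = -26.5%
→ the slope decreases when the point is added.

Because the point sits below the extension of the original line at a high-leverage x, it tilts the fit down.
In practice: examine leverage (hᵢ) and Cook's distance rather than deleting it automatically.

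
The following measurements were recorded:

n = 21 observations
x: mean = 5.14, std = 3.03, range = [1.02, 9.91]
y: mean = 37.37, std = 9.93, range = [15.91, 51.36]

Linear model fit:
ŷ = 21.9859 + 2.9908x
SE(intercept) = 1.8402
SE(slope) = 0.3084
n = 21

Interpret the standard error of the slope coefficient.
The slope 2.9908 is pinned down to within about ±0.3084 (one SE) by these data — relative uncertainty 10.3%, i.e. precise.

SE(β̂₁) = s / √Sxx, where s is the residual standard deviation and Sxx = Σ(x − x̄)². It is the yardstick for how far β̂₁ = 2.9908 could plausibly be from the true slope.

Relative precision:
- SE / |β̂₁| = 0.3084 / 2.9908 = 10.3%
- Rule of thumb (under 20%: precise; 20% to under 50%: moderately precise; 50% or more: imprecise) → precise

Rough 95% range (±2 SE): 2.9908 ± 0.6168 → (2.3740, 3.6076).

What drives SE(β̂₁): wider spread of x values → smaller SE; larger n (here n = 21) → smaller SE.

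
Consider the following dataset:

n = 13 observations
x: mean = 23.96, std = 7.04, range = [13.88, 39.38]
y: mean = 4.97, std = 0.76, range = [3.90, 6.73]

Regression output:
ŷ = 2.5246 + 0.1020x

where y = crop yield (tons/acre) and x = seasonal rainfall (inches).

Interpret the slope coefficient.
For each additional inch of rainfall, predicted crop yield increases by approximately 0.1020 tons/acre.

β₁ = 0.1020 is the change in predicted crop yield (tons/acre) per additional inch of rainfall.

Interpretation:
- Rainfall up by 1 inch → predicted crop yield increases by 0.1020 tons/acre
- This is a linear approximation: the same per-unit change is assumed across the whole observed x range
- The sign (+) gives the direction; the magnitude 0.1020 gives the size of the effect per inch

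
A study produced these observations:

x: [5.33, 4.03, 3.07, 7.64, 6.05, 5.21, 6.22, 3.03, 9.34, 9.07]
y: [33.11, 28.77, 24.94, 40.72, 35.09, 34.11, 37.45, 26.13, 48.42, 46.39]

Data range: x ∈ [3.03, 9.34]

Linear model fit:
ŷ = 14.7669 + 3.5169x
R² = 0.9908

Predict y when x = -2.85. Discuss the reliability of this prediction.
The equation gives ŷ = 4.7437; however x = -2.85 is 5.88 units below the observed range, so this extrapolated value should not be trusted.

Prediction calculation:
ŷ = 14.7669 + 3.5169 × (-2.85)
ŷ = 4.7437

Reliability:
- Data range: x ∈ [3.03, 9.34]
- Prediction point: x = -2.85 is 5.88 units below the observed range → this is EXTRAPOLATION, not interpolation

Why that matters here:
- The linear relationship may not hold outside the observed range
- R² describes fit only over the sampled x values; it says nothing about behaviour beyond them

A defensible statement: 'if the linear trend continued to x = -2.85, y would be about 4.7437' — the premise is untested.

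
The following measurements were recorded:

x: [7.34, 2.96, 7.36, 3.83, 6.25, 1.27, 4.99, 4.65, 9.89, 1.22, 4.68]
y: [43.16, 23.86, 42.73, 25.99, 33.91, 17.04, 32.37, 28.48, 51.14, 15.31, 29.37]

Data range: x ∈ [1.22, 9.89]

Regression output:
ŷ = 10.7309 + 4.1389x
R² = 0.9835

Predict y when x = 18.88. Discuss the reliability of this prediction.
ŷ = 88.8733, but this is extrapolation (above the data range [1.22, 9.89]) and may be unreliable.

Prediction calculation:
ŷ = 10.7309 + 4.1389 × 18.88
ŷ = 88.8733

Reliability:
- Data range: x ∈ [1.22, 9.89]
- Prediction point: x = 18.88 is 8.99 units above the observed range → this is EXTRAPOLATION, not interpolation

Why that matters here:
- The linear relationship may not hold outside the observed range
- Real relationships often flatten, saturate, or turn nonlinear at extremes

Report the number if required, but flag clearly that it is an extrapolation.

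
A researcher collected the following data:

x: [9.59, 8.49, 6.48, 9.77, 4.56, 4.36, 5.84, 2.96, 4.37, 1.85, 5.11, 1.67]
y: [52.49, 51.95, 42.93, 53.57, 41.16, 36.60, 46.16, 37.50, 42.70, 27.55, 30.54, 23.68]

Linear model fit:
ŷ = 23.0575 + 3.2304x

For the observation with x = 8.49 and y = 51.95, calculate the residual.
Residual = 1.4664

The residual is the difference between the actual value and the predicted value:

Residual = y - ŷ

Step 1: Calculate predicted value
ŷ = 23.0575 + 3.2304 × 8.49
ŷ = 50.4836

Step 2: Calculate residual
Residual = 51.95 - 50.4836
Residual = 1.4664

The residual is positive, so the observed y = 51.95 sits above the regression line (the line underestimates it by 1.4664).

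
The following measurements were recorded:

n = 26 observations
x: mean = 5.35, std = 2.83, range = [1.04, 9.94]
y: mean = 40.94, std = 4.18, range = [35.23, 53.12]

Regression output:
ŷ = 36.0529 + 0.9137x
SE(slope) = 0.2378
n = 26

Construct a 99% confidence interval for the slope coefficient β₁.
The 99% CI for β₁ is (0.2486, 1.5788)

Confidence interval for the slope:

The 99% CI for β₁ is: β̂₁ ± t*(α/2, n-2) × SE(β̂₁)

Step 1: Find critical t-value
- Confidence level = 0.99
- Degrees of freedom = n - 2 = 26 - 2 = 24
- t*(α/2, 24) = 2.7969

Step 2: Calculate margin of error
Margin = 2.7969 × 0.2378 = 0.6651

Step 3: Construct interval
CI = 0.9137 ± 0.6651
CI = (0.2486, 1.5788)

Interpretation: each one-unit increase in x is associated with a change in mean y of between 0.2486 and 1.5788, with 99% confidence.
Both endpoints are positive, so the data support a genuinely positive slope at this confidence level.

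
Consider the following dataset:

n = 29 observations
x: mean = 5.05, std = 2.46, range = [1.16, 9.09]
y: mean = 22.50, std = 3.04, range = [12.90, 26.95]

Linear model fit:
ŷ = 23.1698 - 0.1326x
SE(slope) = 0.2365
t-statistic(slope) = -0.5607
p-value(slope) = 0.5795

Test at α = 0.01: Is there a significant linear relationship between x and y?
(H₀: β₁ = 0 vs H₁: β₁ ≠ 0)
p-value = 0.5795 ≥ α = 0.01, so we fail to reject H₀. The relationship is not significant.

Hypothesis test for the slope coefficient:

H₀: β₁ = 0 (no linear relationship)
H₁: β₁ ≠ 0 (linear relationship exists)

Test statistic: t = β̂₁ / SE(β̂₁) = -0.1326 / 0.2365 = -0.5607

The p-value (0.5795) is the probability, under H₀, of a t-statistic at least as extreme as |t| = 0.5607 (two-sided, df = n − 2 = 27).

Decision rule: reject H₀ if p-value < α.
p-value = 0.5795 ≥ α = 0.01 → fail to reject H₀.

There is not sufficient evidence at the 1% significance level to conclude that a linear relationship exists between x and y.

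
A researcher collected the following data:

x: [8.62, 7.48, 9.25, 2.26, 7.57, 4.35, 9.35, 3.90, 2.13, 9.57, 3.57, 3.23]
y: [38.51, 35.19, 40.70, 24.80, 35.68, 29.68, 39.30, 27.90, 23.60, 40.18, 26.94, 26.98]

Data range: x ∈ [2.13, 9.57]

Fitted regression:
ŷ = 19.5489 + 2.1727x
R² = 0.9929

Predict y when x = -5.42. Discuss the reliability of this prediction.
The equation gives ŷ = 7.7729; however x = -5.42 is 7.55 units below the observed range, so this extrapolated value should not be trusted.

Prediction calculation:
ŷ = 19.5489 + 2.1727 × (-5.42)
ŷ = 7.7729

Reliability:
- Data range: x ∈ [2.13, 9.57]
- Prediction point: x = -5.42 is 7.55 units below the observed range → this is EXTRAPOLATION, not interpolation

Why that matters here:
- There are no observations near this x to validate the fitted line there
- The standard error of prediction grows with (x − x̄)², and x = -5.42 is far from x̄ = 5.94
- R² describes fit only over the sampled x values; it says nothing about behaviour beyond them

The R² = 0.9929 only validates the fit within [2.13, 9.57]; treat ŷ = 7.7729 with caution.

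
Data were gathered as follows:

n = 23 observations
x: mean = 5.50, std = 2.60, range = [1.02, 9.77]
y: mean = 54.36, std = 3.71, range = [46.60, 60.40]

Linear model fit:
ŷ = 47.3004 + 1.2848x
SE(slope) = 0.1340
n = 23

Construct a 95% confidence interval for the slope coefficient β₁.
The 95% CI for β₁ is (1.0061, 1.5635)

Confidence interval for the slope:

The 95% CI for β₁ is: β̂₁ ± t*(α/2, n-2) × SE(β̂₁)

Step 1: Find critical t-value
- Confidence level = 0.95
- Degrees of freedom = n - 2 = 23 - 2 = 21
- t*(α/2, 21) = 2.0796

Step 2: Calculate margin of error
Margin = 2.0796 × 0.1340 = 0.2787

Step 3: Construct interval
CI = 1.2848 ± 0.2787
CI = (1.0061, 1.5635)

Interpretation: each one-unit increase in x is associated with a change in mean y of between 1.0061 and 1.5635, with 95% confidence.
Since 0 is outside the interval, a two-sided test at α = 0.05 would reject H₀: β₁ = 0.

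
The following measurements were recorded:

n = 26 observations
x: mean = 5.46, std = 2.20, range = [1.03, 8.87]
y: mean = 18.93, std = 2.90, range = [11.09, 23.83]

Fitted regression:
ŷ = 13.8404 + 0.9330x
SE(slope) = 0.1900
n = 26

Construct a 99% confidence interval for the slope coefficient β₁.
The 99% CI for β₁ is (0.4016, 1.4644)

Confidence interval for the slope:

The 99% CI for β₁ is: β̂₁ ± t*(α/2, n-2) × SE(β̂₁)

Step 1: Find critical t-value
- Confidence level = 0.99
- Degrees of freedom = n - 2 = 26 - 2 = 24
- t*(α/2, 24) = 2.7969

Step 2: Calculate margin of error
Margin = 2.7969 × 0.1900 = 0.5314

Step 3: Construct interval
CI = 0.9330 ± 0.5314
CI = (0.4016, 1.4644)

Interpretation: each one-unit increase in x is associated with a change in mean y of between 0.4016 and 1.4644, with 99% confidence.
The interval does not include 0, suggesting a significant linear relationship.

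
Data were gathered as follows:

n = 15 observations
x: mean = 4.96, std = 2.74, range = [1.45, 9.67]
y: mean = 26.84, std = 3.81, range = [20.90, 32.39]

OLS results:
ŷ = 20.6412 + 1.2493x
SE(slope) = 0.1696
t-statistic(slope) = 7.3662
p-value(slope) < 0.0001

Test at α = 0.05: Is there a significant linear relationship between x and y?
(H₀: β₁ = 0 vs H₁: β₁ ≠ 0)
Reject H₀: p-value < 0.0001 < α = 0.05. The linear relationship is significant at the 5% level.

Hypothesis test for the slope coefficient:

H₀: β₁ = 0 (no linear relationship)
H₁: β₁ ≠ 0 (linear relationship exists)

Test statistic: t = β̂₁ / SE(β̂₁) = 1.2493 / 0.1696 = 7.3662

With df = 13, the two-sided p-value for |t| = 7.3662 is <0.0001.

Decision rule: reject H₀ if p-value < α.
p-value < 0.0001 < α = 0.05 → reject H₀.

There is sufficient evidence at the 5% significance level to conclude that a linear relationship exists between x and y.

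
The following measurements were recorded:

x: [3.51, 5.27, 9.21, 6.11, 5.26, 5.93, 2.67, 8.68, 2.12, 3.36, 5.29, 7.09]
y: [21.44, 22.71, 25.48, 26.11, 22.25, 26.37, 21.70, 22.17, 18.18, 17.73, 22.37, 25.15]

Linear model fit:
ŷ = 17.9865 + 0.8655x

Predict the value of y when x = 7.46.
ŷ = 24.4431

x = 7.46 lies inside the observed range [2.12, 9.21], so the fitted equation applies directly:

ŷ = 17.9865 + 0.8655 × 7.46
ŷ = 17.9865 + 6.4566
ŷ = 24.4431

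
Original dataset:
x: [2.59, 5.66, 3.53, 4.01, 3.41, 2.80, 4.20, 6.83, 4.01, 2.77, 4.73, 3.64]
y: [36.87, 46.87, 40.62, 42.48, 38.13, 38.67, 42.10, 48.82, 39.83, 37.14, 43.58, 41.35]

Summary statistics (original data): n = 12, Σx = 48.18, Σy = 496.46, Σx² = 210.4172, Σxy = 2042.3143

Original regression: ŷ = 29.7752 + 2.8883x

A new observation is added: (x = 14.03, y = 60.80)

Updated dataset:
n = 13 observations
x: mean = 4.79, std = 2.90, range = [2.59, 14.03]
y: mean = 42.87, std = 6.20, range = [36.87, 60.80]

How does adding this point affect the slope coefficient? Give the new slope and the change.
The slope changes from 2.8883 to 2.0869 (change of -0.8014, or -27.7%).

The new point has HIGH LEVERAGE: x = 14.03 is far from the original mean x̄ = 48.18/12 ≈ 4.02 (original range [2.59, 6.83]).

Step 1: Update the sums with the new point (n goes from 12 to 13)
Σx  = 48.18 + 14.03 = 62.21
Σy  = 496.46 + 60.80 = 557.26
Σx² = 210.4172 + 14.03² = 210.4172 + 196.8409 = 407.2581
Σxy = 2042.3143 + 14.03×60.80 = 2042.3143 + 853.0240 = 2895.3383

Step 2: Recompute the slope with b₁ = (nΣxy − ΣxΣy) / (nΣx² − (Σx)²)
Numerator   = 13×2895.3383 − 62.21×557.26 = 37639.3979 − 34667.1446 = 2972.2533
Denominator = 13×407.2581 − 62.21² = 5294.3553 − 3870.0841 = 1424.2712
b₁(new) = 2972.2533 / 1424.2712 = 2.0869

(Same formula on the original sums: (12×2042.3143 − 48.18×496.46) / (12×210.4172 − 48.18²) = 588.3288 / 203.6940 = 2.8883, matching the given fit.)

Step 3: Change in slope
Δβ₁ = 2.0869 − 2.8883 = -0.8014
Relative change = -0.8014 / 2.8883 × 100% = -27.7%
→ the slope decreases when the point is added.

Because the point sits below the extension of the original line at a high-leverage x, it tilts the fit down.
In practice: check such a point for data-entry or measurement error; refit with and without it and report both if conclusions differ.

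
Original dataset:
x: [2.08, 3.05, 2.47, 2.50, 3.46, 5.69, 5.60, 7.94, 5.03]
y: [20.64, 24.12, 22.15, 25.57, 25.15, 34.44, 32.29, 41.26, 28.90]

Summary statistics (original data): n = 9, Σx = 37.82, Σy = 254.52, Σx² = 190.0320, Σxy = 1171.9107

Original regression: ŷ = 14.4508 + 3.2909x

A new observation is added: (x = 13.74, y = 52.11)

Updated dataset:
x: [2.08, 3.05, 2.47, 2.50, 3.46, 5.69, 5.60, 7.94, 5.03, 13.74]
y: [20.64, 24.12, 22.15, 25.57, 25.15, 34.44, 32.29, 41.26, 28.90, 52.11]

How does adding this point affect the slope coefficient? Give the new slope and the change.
New slope β₁ = 2.7167 versus 3.2909 before: a change of -0.5742 (-17.4%).

x = 13.74 lies well outside the original x-range [2.08, 7.94] (x̄ ≈ 4.20), so this observation has high leverage and can move the slope substantially.

Step 1: Update the sums with the new point (n goes from 9 to 10)
Σx  = 37.82 + 13.74 = 51.56
Σy  = 254.52 + 52.11 = 306.63
Σx² = 190.0320 + 13.74² = 190.0320 + 188.7876 = 378.8196
Σxy = 1171.9107 + 13.74×52.11 = 1171.9107 + 715.9914 = 1887.9021

Step 2: Recompute the slope with b₁ = (nΣxy − ΣxΣy) / (nΣx² − (Σx)²)
Numerator   = 10×1887.9021 − 51.56×306.63 = 18879.0210 − 15809.8428 = 3069.1782
Denominator = 10×378.8196 − 51.56² = 3788.1960 − 2658.4336 = 1129.7624
b₁(new) = 3069.1782 / 1129.7624 = 2.7167

(Same formula on the original sums: (9×1171.9107 − 37.82×254.52) / (9×190.0320 − 37.82²) = 921.2499 / 279.9356 = 3.2909, matching the given fit.)

Step 3: Change in slope
Δβ₁ = 2.7167 − 3.2909 = -0.5742
Relative change = -0.5742 / 3.2909 × 100% = -17.4%
→ the slope decreases when the point is added.

A high-leverage point only changes the slope if it is off the original line; here y = 52.11 is below the original trend, so the slope decreases.
In practice: examine leverage (hᵢ) and Cook's distance rather than deleting it automatically.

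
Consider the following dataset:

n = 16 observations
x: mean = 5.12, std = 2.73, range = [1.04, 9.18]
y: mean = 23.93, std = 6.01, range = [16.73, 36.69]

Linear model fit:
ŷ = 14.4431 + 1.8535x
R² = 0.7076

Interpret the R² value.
R² = 0.7076 means 70.76% of the variation in y is explained by the linear relationship with x. This indicates a strong fit.

The coefficient of determination R² is the fraction of the total variation in y that the fitted line accounts for.

Here R² = 0.7076:
- Explained: 70.76% of the variation in y
- Unexplained (residual): 100% − 70.76% = 29.24%
- Rule of thumb (below 0.3 weak; 0.3 to below 0.7 moderate; 0.7 and above strong) → strong

Note: R² never decreases when predictors are added, so it should not be used alone to compare models of different size.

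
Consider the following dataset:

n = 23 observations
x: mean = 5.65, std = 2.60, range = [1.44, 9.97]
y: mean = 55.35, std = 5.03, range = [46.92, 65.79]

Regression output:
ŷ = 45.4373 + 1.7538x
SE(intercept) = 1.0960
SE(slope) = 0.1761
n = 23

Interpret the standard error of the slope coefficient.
The slope 1.7538 is pinned down to within about ±0.1761 (one SE) by these data — relative uncertainty 10.0%, i.e. precise.

SE(β̂₁) = 0.1761 says: if we drew many samples of n = 23 from the same population and refit each time, the fitted slopes would scatter with a standard deviation of roughly 0.1761 around the true β₁.

Relative precision:
- SE / |β̂₁| = 0.1761 / 1.7538 = 10.0%
- Rule of thumb (under 20%: precise; 20% to under 50%: moderately precise; 50% or more: imprecise) → precise

Link to the t-test: t = β̂₁ / SE(β̂₁) = 1.7538 / 0.1761 = 9.9591, the statistic for H₀: β₁ = 0.

What drives SE(β̂₁): larger n (here n = 23) → smaller SE.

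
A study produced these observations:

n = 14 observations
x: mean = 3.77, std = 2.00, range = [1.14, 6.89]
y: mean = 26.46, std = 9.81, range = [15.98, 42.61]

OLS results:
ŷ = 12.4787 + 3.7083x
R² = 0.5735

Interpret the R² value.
About 57.35% of the variability in y is accounted for by the regression on x (R² = 0.5735) — a moderate linear fit.

R² (coefficient of determination) measures the proportion of variance in y explained by the regression model.

Here R² = 0.5735:
- Explained: 57.35% of the variation in y
- Unexplained (residual): 100% − 57.35% = 42.65%
- Rule of thumb (below 0.3 weak; 0.3 to below 0.7 moderate; 0.7 and above strong) → moderate

Calculation: R² = 1 − (SS_res / SS_tot), where SS_res is the sum of squared residuals and SS_tot the total sum of squares.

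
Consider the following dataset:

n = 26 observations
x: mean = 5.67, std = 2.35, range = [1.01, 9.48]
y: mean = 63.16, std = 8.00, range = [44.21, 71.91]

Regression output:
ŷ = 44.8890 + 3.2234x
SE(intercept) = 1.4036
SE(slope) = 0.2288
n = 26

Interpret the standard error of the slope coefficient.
SE(β̂₁) = 0.2288 is the estimated standard deviation of the slope estimate across repeated samples; relative to β̂₁ = 3.2234 that is 7.1%, a precise estimate.

SE(β̂₁) = s / √Sxx, where s is the residual standard deviation and Sxx = Σ(x − x̄)². It is the yardstick for how far β̂₁ = 3.2234 could plausibly be from the true slope.

Relative precision:
- SE / |β̂₁| = 0.2288 / 3.2234 = 7.1%
- Rule of thumb (under 20%: precise; 20% to under 50%: moderately precise; 50% or more: imprecise) → precise

Link to interval estimation: a confidence interval for β₁ is β̂₁ ± t* × 0.2288, so SE sets the half-width per unit of t*.

What drives SE(β̂₁): more residual scatter → larger SE.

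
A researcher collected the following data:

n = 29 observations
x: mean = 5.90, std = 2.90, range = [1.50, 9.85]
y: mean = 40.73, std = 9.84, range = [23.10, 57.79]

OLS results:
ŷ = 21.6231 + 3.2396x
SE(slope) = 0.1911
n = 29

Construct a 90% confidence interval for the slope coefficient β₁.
The 90% CI for β₁ is (2.9141, 3.5651)

Confidence interval for the slope:

The 90% CI for β₁ is: β̂₁ ± t*(α/2, n-2) × SE(β̂₁)

Step 1: Find critical t-value
- Confidence level = 0.9
- Degrees of freedom = n - 2 = 29 - 2 = 27
- t*(α/2, 27) = 1.7033

Step 2: Calculate margin of error
Margin = 1.7033 × 0.1911 = 0.3255

Step 3: Construct interval
CI = 3.2396 ± 0.3255
CI = (2.9141, 3.5651)

Interpretation: intervals built this way capture the true β₁ in 90% of repeated samples; here the plausible range for the per-unit effect of x on y is 2.9141 to 3.5651.
The interval does not include 0, suggesting a significant linear relationship.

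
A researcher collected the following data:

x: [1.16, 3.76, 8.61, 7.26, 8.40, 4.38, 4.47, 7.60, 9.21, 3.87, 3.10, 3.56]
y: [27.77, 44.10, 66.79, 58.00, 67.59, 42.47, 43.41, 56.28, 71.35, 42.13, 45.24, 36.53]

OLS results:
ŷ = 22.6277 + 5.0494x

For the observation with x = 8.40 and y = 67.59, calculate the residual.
Residual = 2.5473

The residual is the difference between the actual value and the predicted value:

Residual = y - ŷ

Step 1: Calculate predicted value
ŷ = 22.6277 + 5.0494 × 8.40
ŷ = 65.0427

Step 2: Calculate residual
Residual = 67.59 - 65.0427
Residual = 2.5473

Interpretation: the model underestimates the actual value by 2.5473 at this point (positive residual → observation lies above the fitted line).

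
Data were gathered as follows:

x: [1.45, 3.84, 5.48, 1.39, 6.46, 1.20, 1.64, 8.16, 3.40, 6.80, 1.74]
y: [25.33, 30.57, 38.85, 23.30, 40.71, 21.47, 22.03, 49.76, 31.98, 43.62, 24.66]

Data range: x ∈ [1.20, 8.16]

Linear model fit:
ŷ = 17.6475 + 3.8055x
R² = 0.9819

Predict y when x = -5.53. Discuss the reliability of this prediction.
ŷ = -3.3969 (extrapolation — x = -5.53 lies outside [1.20, 8.16], so reliability is low).

Prediction calculation:
ŷ = 17.6475 + 3.8055 × (-5.53)
ŷ = -3.3969

Reliability:
- Data range: x ∈ [1.20, 8.16]
- Prediction point: x = -5.53 is 6.73 units below the observed range → this is EXTRAPOLATION, not interpolation

Why that matters here:
- The standard error of prediction grows with (x − x̄)², and x = -5.53 is far from x̄ = 3.78
- The linear relationship may not hold outside the observed range

Report the number if required, but flag clearly that it is an extrapolation.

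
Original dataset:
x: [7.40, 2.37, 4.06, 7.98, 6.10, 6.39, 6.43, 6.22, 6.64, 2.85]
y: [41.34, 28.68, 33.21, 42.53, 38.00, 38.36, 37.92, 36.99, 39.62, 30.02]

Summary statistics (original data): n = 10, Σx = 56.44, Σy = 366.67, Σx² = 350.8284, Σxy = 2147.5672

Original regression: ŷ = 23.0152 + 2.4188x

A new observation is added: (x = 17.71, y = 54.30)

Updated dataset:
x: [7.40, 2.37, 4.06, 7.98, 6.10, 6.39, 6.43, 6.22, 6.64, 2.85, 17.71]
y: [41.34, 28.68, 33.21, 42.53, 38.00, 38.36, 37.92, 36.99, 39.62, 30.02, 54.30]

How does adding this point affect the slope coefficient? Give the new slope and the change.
Adding the point moves β₁ from 2.4188 to 1.6491, i.e. it decreases by 0.7697 (-31.8%).

x = 17.71 lies well outside the original x-range [2.37, 7.98] (x̄ ≈ 5.64), so this observation has high leverage and can move the slope substantially.

Step 1: Update the sums with the new point (n goes from 10 to 11)
Σx  = 56.44 + 17.71 = 74.15
Σy  = 366.67 + 54.30 = 420.97
Σx² = 350.8284 + 17.71² = 350.8284 + 313.6441 = 664.4725
Σxy = 2147.5672 + 17.71×54.30 = 2147.5672 + 961.6530 = 3109.2202

Step 2: Recompute the slope with b₁ = (nΣxy − ΣxΣy) / (nΣx² − (Σx)²)
Numerator   = 11×3109.2202 − 74.15×420.97 = 34201.4222 − 31214.9255 = 2986.4967
Denominator = 11×664.4725 − 74.15² = 7309.1975 − 5498.2225 = 1810.9750
b₁(new) = 2986.4967 / 1810.9750 = 1.6491

(Same formula on the original sums: (10×2147.5672 − 56.44×366.67) / (10×350.8284 − 56.44²) = 780.8172 / 322.8104 = 2.4188, matching the given fit.)

Step 3: Change in slope
Δβ₁ = 1.6491 − 2.4188 = -0.7697
Relative change = -0.7697 / 2.4188 × 100% = -31.8%
→ the slope decreases when the point is added.

A high-leverage point only changes the slope if it is off the original line; here y = 54.30 is below the original trend, so the slope decreases.
In practice: examine leverage (hᵢ) and Cook's distance rather than deleting it automatically.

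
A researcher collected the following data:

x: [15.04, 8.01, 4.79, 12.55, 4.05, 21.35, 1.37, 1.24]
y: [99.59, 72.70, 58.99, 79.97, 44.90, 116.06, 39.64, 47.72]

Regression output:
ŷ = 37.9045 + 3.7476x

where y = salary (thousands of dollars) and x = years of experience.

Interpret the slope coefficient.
On average, salary is about 3.7476 thousand dollars higher for every extra year of experience.

The slope coefficient β₁ = 3.7476 represents the marginal effect of experience on salary.

Interpretation:
- Experience up by 1 year → predicted salary increases by 3.7476 thousand dollars
- The effect is assumed constant over the observed range of x (linearity)

(β₀ = 37.9045 is the fitted value at x = 0 and is not part of the slope interpretation.)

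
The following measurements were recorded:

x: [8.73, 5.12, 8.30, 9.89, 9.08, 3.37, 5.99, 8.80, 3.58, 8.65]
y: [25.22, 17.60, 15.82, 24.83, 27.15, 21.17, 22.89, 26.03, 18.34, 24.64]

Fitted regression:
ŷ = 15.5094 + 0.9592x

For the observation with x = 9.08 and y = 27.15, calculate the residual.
Residual = 2.9311

The residual is the difference between the actual value and the predicted value:

Residual = y - ŷ

Step 1: Calculate predicted value
ŷ = 15.5094 + 0.9592 × 9.08
ŷ = 24.2189

Step 2: Calculate residual
Residual = 27.15 - 24.2189
Residual = 2.9311

The residual is positive, so the observed y = 27.15 sits above the regression line (the line underestimates it by 2.9311).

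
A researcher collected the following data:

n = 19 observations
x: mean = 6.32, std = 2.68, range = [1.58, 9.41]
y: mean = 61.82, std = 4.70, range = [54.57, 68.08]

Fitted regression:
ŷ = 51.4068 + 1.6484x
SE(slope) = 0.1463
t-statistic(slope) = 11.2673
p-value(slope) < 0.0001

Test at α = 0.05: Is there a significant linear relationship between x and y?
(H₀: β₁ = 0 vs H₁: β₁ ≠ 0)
Reject H₀: p-value < 0.0001 < α = 0.05. The linear relationship is significant at the 5% level.

Hypothesis test for the slope coefficient:

H₀: β₁ = 0 (no linear relationship)
H₁: β₁ ≠ 0 (linear relationship exists)

Test statistic: t = β̂₁ / SE(β̂₁) = 1.6484 / 0.1463 = 11.2673

With df = 17, the two-sided p-value for |t| = 11.2673 is <0.0001.

Decision rule: reject H₀ if p-value < α.
p-value < 0.0001 < α = 0.05 → reject H₀.

There is sufficient evidence at the 5% significance level to conclude that a linear relationship exists between x and y.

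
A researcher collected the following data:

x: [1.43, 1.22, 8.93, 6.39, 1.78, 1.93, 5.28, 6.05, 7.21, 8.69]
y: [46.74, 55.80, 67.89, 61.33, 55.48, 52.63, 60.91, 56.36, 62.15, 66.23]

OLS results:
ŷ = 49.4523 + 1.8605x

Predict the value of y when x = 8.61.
ŷ = 65.4712

Plug x = 8.61 into the fitted line:

ŷ = 49.4523 + 1.8605 × 8.61
ŷ = 49.4523 + 16.0189
ŷ = 65.4712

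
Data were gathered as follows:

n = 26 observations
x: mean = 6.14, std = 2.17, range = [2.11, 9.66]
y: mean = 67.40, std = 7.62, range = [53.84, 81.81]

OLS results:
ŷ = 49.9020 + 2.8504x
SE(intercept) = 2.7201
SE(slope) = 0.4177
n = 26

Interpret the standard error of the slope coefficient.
SE(β̂₁) = 0.4177 is the estimated standard deviation of the slope estimate across repeated samples; relative to β̂₁ = 2.8504 that is 14.7%, a precise estimate.

What SE measures:
- The standard error quantifies the sampling variability of the coefficient estimate
- It is the estimated standard deviation of β̂₁ across hypothetical repeated samples of the same size
- Smaller SE → more precise estimate

Relative precision:
- SE / |β̂₁| = 0.4177 / 2.8504 = 14.7%
- Rule of thumb (under 20%: precise; 20% to under 50%: moderately precise; 50% or more: imprecise) → precise

Rough 95% range (±2 SE): 2.8504 ± 0.8354 → (2.0150, 3.6858).

What drives SE(β̂₁): larger n (here n = 26) → smaller SE.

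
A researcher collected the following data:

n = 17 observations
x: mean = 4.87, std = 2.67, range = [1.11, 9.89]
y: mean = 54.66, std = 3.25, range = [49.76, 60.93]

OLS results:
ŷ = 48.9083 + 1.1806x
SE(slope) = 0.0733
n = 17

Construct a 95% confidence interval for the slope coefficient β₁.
The 95% CI for β₁ is (1.0244, 1.3368)

Confidence interval for the slope:

The 95% CI for β₁ is: β̂₁ ± t*(α/2, n-2) × SE(β̂₁)

Step 1: Find critical t-value
- Confidence level = 0.95
- Degrees of freedom = n - 2 = 17 - 2 = 15
- t*(α/2, 15) = 2.1314

Step 2: Calculate margin of error
Margin = 2.1314 × 0.0733 = 0.1562

Step 3: Construct interval
CI = 1.1806 ± 0.1562
CI = (1.0244, 1.3368)

Interpretation: intervals built this way capture the true β₁ in 95% of repeated samples; here the plausible range for the per-unit effect of x on y is 1.0244 to 1.3368.
Both endpoints are positive, so the data support a genuinely positive slope at this confidence level.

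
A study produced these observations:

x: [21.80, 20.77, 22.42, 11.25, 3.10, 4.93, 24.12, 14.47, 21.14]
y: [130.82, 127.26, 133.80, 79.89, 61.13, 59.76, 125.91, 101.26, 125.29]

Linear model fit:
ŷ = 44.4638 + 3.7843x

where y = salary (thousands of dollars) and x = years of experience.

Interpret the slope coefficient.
On average, salary is about 3.7843 thousand dollars higher for every extra year of experience.

The slope β₁ = 3.7843 gives the rate at which the fitted salary changes with experience.

Interpretation:
- Experience up by 1 year → predicted salary increases by 3.7843 thousand dollars
- This is a linear approximation: the same per-unit change is assumed across the whole observed x range
- The sign (+) gives the direction; the magnitude 3.7843 gives the size of the effect per year

(β₀ = 44.4638 is the fitted value at x = 0 and is not part of the slope interpretation.)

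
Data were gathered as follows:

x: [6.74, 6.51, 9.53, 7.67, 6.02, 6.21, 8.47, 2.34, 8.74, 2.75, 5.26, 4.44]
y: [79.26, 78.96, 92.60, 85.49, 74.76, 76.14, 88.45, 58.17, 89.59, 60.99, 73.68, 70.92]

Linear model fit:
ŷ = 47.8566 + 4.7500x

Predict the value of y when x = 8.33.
ŷ = 87.4241

x = 8.33 lies inside the observed range [2.34, 9.53], so the fitted equation applies directly:

ŷ = 47.8566 + 4.7500 × 8.33
ŷ = 47.8566 + 39.5675
ŷ = 87.4241

This is the fitted mean response at that x — an individual observation would come with a wider prediction interval.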